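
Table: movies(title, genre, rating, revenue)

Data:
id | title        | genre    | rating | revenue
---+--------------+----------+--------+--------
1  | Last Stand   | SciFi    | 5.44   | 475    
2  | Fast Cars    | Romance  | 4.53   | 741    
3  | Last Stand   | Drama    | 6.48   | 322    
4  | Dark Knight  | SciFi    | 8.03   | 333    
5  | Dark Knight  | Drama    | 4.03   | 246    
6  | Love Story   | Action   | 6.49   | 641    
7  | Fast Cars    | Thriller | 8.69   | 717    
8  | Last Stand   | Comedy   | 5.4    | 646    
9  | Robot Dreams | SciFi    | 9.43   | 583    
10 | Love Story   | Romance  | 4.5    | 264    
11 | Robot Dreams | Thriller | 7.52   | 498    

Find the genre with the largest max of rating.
SELECT genre, MAX(rating) as val
FROM movies
GROUP BY genre
ORDER BY val DESC
LIMIT 1

Result: SciFi with max(rating) = 9.43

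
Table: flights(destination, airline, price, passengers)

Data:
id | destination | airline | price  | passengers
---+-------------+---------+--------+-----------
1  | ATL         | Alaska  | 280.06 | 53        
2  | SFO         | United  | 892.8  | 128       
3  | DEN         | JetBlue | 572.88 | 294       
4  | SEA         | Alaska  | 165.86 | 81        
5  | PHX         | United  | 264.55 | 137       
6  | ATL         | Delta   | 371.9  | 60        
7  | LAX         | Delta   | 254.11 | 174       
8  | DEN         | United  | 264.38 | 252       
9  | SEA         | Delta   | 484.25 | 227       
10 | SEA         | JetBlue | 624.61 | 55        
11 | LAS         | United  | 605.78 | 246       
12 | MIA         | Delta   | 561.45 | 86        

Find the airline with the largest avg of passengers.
SELECT airline, AVG(passengers) as val
FROM flights
GROUP BY airline
ORDER BY val DESC
LIMIT 1

Result: United with avg(passengers) = 190.75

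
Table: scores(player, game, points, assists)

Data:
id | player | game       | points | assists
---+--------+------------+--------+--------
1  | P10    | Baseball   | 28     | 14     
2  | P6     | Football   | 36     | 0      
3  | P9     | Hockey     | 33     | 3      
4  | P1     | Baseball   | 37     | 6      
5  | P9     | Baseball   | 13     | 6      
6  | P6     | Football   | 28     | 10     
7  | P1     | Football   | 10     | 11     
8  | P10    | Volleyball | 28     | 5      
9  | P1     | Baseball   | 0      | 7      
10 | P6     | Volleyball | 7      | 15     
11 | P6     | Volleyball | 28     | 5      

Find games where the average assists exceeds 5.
SELECT game, AVG(assists)
FROM scores
GROUP BY game
HAVING AVG(assists) > 5

Result:
  Baseball: avg=8.25
  Football: avg=7.00
  Volleyball: avg=8.33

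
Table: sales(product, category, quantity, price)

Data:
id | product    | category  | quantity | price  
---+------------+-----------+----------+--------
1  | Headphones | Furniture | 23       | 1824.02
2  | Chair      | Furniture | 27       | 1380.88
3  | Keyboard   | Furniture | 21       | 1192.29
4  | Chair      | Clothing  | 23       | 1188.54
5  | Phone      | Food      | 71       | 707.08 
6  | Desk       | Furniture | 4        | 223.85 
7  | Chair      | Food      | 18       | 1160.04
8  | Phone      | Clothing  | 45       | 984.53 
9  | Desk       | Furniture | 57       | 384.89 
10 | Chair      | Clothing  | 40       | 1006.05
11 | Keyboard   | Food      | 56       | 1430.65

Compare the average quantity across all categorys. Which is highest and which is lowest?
SELECT category, AVG(quantity)
FROM sales
GROUP BY category
ORDER BY AVG(quantity)

All groups:
  Furniture: 26.40
  Clothing: 36.00
  Food: 48.33

Highest: Food (48.33)
Lowest: Furniture (26.40)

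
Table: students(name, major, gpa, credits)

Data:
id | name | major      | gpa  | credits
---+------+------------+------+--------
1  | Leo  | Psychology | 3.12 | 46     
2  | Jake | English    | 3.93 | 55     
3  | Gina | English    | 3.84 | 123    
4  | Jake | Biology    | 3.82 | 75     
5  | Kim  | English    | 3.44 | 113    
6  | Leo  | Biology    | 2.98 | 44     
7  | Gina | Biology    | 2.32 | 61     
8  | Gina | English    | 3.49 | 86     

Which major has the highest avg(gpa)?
SELECT major, AVG(gpa) as val
FROM students
GROUP BY major
ORDER BY val DESC
LIMIT 1

Result: English with avg(gpa) = 3.68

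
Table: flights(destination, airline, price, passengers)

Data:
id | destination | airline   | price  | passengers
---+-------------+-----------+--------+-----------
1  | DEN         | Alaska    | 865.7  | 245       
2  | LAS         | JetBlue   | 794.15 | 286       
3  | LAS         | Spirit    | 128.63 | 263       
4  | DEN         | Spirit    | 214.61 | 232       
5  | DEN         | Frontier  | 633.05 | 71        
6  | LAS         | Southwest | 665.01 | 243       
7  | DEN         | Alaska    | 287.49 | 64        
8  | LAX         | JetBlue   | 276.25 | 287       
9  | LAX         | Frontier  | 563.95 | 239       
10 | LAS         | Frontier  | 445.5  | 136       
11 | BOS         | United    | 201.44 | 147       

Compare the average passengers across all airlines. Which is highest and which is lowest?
SELECT airline, AVG(passengers)
FROM flights
GROUP BY airline
ORDER BY AVG(passengers)

All groups:
  United: 147.00
  Frontier: 148.67
  Alaska: 154.50
  Southwest: 243.00
  Spirit: 247.50
  JetBlue: 286.50

Highest: JetBlue (286.50)
Lowest: United (147.00)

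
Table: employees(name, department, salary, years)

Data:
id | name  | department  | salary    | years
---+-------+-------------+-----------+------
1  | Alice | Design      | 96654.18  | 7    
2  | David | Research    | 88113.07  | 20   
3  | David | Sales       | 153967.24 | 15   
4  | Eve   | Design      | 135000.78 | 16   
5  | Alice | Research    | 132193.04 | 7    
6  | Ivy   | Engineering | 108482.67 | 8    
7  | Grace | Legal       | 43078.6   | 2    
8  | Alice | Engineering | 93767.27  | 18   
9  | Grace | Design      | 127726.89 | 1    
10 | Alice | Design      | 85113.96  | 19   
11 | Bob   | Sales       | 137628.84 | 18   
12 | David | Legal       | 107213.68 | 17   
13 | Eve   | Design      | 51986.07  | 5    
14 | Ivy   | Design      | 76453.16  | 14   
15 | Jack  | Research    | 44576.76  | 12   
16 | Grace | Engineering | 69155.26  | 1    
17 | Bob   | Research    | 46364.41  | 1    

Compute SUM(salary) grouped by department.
SELECT department, SUM(salary) as result
FROM employees
GROUP BY department

Result:
  Design: 572935.04
  Engineering: 271405.20
  Legal: 150292.28
  Research: 311247.28
  Sales: 291596.08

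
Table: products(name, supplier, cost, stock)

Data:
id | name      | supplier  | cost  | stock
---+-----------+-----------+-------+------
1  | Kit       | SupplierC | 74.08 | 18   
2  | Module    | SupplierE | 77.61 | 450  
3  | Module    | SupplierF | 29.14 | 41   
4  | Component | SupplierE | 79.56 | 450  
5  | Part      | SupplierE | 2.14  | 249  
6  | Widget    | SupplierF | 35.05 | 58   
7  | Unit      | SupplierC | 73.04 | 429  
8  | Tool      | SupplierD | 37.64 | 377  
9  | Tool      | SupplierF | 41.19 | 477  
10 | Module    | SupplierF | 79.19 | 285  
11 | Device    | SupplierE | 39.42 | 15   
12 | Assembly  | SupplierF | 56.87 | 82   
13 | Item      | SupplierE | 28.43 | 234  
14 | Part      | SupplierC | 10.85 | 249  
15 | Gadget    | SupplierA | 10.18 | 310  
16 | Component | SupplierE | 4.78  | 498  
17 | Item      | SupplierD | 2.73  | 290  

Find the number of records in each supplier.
SELECT supplier, COUNT(*) as count
FROM products
GROUP BY supplier

Result:
  SupplierA: 1
  SupplierC: 3
  SupplierD: 2
  SupplierE: 6
  SupplierF: 5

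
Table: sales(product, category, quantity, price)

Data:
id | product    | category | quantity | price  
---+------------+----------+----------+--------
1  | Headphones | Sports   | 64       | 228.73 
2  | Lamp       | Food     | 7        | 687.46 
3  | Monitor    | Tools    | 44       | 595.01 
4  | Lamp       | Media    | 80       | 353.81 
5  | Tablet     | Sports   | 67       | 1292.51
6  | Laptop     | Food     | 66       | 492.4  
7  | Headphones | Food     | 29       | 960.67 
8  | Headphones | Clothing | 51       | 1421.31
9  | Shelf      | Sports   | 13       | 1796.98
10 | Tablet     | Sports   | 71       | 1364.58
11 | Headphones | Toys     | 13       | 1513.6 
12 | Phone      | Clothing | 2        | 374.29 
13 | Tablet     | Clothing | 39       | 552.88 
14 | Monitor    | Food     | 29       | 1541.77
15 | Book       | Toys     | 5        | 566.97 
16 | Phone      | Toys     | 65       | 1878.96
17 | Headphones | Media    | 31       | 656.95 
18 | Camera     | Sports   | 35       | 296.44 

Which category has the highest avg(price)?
SELECT category, AVG(price) as val
FROM sales
GROUP BY category
ORDER BY val DESC
LIMIT 1

Result: Toys with avg(price) = 1319.84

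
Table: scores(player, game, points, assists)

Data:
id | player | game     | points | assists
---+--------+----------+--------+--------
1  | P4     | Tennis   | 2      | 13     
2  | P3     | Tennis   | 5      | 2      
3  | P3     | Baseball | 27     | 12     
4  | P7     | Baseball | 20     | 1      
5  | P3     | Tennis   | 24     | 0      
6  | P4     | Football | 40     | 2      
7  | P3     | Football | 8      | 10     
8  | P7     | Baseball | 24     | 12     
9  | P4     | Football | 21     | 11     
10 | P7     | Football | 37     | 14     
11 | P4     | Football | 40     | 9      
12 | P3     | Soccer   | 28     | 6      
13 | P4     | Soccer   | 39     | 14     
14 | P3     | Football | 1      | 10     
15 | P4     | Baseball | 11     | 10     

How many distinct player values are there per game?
SELECT game, COUNT(DISTINCT player)
FROM scores
GROUP BY game

Result:
  Baseball: 3 distinct
  Football: 3 distinct
  Soccer: 2 distinct
  Tennis: 2 distinct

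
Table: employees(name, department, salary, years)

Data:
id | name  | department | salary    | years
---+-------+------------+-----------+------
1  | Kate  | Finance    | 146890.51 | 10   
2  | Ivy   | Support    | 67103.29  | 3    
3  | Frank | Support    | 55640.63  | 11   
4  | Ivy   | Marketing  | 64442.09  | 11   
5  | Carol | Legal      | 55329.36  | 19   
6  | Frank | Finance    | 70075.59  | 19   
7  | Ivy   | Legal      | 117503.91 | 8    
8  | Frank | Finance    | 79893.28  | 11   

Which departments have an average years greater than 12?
SELECT department, AVG(years)
FROM employees
GROUP BY department
HAVING AVG(years) > 12

Result:
  Finance: avg=13.33
  Legal: avg=13.50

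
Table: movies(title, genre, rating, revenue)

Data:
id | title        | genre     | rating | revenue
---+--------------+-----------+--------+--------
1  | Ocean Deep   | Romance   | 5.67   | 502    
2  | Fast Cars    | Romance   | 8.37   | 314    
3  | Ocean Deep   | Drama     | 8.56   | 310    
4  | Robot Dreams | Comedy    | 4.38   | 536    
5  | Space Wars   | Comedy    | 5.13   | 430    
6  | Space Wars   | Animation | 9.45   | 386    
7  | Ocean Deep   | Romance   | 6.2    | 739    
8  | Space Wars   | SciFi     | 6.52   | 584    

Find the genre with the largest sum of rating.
SELECT genre, SUM(rating) as val
FROM movies
GROUP BY genre
ORDER BY val DESC
LIMIT 1

Result: Romance with sum(rating) = 20.24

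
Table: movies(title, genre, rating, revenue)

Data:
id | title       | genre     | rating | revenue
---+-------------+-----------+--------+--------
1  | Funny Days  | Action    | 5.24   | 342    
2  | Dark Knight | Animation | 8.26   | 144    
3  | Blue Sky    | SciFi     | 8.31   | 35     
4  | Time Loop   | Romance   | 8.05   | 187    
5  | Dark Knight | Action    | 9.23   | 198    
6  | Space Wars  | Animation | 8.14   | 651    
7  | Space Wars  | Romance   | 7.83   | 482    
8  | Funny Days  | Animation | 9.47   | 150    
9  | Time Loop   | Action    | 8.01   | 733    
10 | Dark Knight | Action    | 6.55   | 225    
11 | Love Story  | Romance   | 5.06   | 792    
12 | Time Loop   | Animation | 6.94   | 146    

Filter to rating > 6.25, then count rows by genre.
SELECT genre, COUNT(*)
FROM movies
WHERE rating > 6.25
GROUP BY genre

Note: WHERE filters rows before grouping.

Result:
  Action: 3
  Animation: 4
  Romance: 2
  SciFi: 1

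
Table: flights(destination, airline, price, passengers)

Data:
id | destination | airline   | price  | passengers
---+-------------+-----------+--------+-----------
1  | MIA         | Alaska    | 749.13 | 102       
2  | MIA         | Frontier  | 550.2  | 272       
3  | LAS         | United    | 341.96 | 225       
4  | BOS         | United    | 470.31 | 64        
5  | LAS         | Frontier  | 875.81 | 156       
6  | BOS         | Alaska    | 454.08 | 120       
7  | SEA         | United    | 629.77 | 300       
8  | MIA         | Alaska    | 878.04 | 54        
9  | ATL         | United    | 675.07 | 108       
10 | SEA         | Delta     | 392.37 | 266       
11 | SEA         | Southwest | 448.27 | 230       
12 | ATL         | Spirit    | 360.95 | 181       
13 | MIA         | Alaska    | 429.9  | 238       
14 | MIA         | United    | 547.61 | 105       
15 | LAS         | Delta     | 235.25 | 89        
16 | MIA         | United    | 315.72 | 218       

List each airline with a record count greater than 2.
SELECT airline, COUNT(*) as cnt
FROM flights
GROUP BY airline
HAVING COUNT(*) > 2

Result:
  Alaska: 4
  United: 6

Note: HAVING filters groups after aggregation, WHERE filters rows before.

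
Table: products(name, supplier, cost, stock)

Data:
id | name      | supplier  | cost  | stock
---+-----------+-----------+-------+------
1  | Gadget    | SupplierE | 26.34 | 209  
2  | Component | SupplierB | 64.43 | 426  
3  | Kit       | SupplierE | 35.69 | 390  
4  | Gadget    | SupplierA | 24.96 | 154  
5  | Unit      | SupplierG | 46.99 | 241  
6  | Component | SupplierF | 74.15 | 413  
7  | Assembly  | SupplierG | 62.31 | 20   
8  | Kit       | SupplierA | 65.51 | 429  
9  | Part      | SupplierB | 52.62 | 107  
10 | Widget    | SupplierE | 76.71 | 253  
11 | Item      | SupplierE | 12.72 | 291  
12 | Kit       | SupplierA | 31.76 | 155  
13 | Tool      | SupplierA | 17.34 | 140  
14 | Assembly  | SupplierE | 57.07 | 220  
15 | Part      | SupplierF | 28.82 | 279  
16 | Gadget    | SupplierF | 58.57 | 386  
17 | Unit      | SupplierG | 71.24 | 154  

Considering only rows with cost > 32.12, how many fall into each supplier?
SELECT supplier, COUNT(*)
FROM products
WHERE cost > 32.12
GROUP BY supplier

Note: WHERE filters rows before grouping.

Result:
  SupplierA: 1
  SupplierB: 2
  SupplierE: 3
  SupplierF: 2
  SupplierG: 3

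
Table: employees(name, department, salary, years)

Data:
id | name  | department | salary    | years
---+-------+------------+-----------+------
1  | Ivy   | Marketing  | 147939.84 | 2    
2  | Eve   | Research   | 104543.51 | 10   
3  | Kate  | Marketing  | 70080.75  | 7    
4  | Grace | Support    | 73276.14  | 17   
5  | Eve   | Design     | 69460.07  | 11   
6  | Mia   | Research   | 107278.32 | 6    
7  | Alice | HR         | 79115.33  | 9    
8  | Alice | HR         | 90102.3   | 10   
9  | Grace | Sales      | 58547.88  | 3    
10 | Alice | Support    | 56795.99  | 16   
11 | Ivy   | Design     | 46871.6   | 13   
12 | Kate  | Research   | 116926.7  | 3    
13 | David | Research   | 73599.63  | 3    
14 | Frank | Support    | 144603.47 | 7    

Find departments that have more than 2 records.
SELECT department, COUNT(*) as cnt
FROM employees
GROUP BY department
HAVING COUNT(*) > 2

Result:
  Research: 4
  Support: 3

Note: HAVING filters groups after aggregation, WHERE filters rows before.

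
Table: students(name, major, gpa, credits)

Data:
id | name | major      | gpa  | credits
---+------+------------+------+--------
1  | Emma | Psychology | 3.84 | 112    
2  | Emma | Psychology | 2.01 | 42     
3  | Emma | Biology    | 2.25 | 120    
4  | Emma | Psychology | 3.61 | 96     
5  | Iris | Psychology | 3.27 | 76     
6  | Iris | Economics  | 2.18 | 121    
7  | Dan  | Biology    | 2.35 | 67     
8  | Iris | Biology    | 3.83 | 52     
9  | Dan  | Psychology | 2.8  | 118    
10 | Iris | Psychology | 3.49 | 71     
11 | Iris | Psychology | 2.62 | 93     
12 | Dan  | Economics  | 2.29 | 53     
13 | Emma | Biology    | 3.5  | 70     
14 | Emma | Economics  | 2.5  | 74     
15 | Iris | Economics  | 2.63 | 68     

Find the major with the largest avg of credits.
SELECT major, AVG(credits) as val
FROM students
GROUP BY major
ORDER BY val DESC
LIMIT 1

Result: Psychology with avg(credits) = 86.86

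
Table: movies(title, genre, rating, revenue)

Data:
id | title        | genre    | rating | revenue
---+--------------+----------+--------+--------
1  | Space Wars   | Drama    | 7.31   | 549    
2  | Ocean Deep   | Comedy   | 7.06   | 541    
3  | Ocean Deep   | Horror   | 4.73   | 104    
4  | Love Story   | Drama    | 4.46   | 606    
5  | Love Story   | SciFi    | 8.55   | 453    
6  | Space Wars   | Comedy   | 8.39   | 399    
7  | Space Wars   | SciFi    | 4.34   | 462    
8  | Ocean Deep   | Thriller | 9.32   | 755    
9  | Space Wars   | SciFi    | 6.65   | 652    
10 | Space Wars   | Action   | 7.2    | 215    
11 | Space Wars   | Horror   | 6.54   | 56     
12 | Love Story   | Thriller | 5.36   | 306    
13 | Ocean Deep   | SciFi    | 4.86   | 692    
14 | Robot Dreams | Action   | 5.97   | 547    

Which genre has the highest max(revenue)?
SELECT genre, MAX(revenue) as val
FROM movies
GROUP BY genre
ORDER BY val DESC
LIMIT 1

Result: Thriller with max(revenue) = 755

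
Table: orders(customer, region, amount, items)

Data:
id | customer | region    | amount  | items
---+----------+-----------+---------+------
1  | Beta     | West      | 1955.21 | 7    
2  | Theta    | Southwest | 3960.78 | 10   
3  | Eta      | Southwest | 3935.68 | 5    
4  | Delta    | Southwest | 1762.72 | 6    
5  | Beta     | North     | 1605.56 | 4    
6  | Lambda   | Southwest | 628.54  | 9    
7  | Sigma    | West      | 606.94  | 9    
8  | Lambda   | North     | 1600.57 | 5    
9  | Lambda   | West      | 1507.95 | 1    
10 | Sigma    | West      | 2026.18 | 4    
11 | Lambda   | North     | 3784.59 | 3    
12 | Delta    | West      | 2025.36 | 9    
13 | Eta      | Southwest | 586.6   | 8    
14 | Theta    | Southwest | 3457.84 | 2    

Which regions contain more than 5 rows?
SELECT region, COUNT(*) as cnt
FROM orders
GROUP BY region
HAVING COUNT(*) > 5

Result:
  Southwest: 6

Note: HAVING filters groups after aggregation, WHERE filters rows before.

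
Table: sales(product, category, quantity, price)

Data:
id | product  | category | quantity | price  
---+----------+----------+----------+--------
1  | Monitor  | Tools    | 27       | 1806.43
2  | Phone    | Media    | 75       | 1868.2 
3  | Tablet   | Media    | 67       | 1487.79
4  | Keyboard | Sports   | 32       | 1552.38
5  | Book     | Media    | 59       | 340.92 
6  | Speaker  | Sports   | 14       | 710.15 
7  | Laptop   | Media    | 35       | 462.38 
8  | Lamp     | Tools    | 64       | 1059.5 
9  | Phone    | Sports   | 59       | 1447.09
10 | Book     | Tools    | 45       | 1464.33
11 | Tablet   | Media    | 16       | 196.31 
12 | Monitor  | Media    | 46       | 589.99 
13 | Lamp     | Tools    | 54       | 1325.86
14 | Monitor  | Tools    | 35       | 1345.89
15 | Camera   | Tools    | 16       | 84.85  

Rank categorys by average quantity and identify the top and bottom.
SELECT category, AVG(quantity)
FROM sales
GROUP BY category
ORDER BY AVG(quantity)

All groups:
  Sports: 35.00
  Tools: 40.17
  Media: 49.67

Highest: Media (49.67)
Lowest: Sports (35.00)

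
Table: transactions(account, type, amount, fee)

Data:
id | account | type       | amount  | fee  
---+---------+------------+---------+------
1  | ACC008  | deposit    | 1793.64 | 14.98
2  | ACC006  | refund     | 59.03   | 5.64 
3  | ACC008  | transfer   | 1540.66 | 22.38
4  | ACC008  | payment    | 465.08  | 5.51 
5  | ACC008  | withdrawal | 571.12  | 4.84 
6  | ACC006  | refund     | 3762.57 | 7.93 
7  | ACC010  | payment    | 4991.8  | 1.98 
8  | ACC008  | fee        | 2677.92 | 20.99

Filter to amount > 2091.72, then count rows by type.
SELECT type, COUNT(*)
FROM transactions
WHERE amount > 2091.72
GROUP BY type

Note: WHERE filters rows before grouping.

Result:
  fee: 1
  payment: 1
  refund: 1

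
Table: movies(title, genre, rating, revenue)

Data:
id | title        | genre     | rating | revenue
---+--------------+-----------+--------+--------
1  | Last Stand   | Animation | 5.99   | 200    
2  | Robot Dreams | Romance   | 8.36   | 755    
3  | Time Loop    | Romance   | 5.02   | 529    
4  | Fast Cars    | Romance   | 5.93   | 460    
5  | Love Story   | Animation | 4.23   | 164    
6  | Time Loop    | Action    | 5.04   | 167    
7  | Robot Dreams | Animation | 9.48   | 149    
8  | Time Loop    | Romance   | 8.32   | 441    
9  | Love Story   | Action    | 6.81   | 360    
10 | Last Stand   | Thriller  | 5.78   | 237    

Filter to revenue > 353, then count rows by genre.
SELECT genre, COUNT(*)
FROM movies
WHERE revenue > 353
GROUP BY genre

Note: WHERE filters rows before grouping.

Result:
  Action: 1
  Romance: 4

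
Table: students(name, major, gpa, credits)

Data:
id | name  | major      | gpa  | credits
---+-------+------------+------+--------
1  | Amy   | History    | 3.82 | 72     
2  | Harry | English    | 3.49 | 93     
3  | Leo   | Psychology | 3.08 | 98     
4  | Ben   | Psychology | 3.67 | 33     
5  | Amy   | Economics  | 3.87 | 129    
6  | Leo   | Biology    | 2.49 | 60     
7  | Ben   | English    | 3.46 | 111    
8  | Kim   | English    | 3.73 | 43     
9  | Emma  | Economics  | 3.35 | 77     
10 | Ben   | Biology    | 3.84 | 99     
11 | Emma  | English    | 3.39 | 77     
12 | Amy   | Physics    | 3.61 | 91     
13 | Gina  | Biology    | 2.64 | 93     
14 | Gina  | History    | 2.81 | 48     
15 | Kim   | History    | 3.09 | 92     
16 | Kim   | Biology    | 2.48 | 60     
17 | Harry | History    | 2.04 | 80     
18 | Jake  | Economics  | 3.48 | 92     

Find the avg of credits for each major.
SELECT major, AVG(credits) as result
FROM students
GROUP BY major

Result:
  Biology: 78.00
  Economics: 99.33
  English: 81.00
  History: 73.00
  Physics: 91.00
  Psychology: 65.50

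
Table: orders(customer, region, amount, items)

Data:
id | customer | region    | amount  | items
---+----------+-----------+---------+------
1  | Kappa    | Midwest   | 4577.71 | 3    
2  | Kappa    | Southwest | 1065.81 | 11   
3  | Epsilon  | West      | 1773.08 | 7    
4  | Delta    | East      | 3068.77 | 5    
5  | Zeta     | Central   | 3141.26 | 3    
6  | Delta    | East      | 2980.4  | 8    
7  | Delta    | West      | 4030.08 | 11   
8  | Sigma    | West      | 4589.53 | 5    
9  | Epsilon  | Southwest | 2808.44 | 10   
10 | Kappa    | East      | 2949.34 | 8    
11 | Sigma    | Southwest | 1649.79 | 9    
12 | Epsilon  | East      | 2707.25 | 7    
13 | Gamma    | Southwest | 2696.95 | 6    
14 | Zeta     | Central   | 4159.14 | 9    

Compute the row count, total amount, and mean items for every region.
SELECT region,
       COUNT(*) as cnt,
       SUM(amount) as total_amount,
       AVG(items) as avg_items
FROM orders
GROUP BY region

Result:
  Central: 2 records, 7300.40 total amount, 6.00 avg items
  East: 4 records, 11705.76 total amount, 7.00 avg items
  Midwest: 1 records, 4577.71 total amount, 3.00 avg items
  Southwest: 4 records, 8220.99 total amount, 9.00 avg items
  West: 3 records, 10392.69 total amount, 7.67 avg items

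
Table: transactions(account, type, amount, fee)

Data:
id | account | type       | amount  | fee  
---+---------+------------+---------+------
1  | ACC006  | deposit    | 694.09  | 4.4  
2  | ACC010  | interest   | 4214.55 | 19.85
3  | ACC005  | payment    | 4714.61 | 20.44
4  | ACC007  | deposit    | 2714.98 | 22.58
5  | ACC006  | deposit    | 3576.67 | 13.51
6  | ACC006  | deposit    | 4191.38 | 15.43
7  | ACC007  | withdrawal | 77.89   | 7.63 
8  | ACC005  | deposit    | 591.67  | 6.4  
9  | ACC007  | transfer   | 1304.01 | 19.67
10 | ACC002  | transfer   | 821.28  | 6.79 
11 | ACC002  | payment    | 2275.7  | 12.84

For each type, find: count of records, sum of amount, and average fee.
SELECT type,
       COUNT(*) as cnt,
       SUM(amount) as total_amount,
       AVG(fee) as avg_fee
FROM transactions
GROUP BY type

Result:
  deposit: 5 records, 11768.79 total amount, 12.46 avg fee
  interest: 1 records, 4214.55 total amount, 19.85 avg fee
  payment: 2 records, 6990.31 total amount, 16.64 avg fee
  transfer: 2 records, 2125.29 total amount, 13.23 avg fee
  withdrawal: 1 records, 77.89 total amount, 7.63 avg fee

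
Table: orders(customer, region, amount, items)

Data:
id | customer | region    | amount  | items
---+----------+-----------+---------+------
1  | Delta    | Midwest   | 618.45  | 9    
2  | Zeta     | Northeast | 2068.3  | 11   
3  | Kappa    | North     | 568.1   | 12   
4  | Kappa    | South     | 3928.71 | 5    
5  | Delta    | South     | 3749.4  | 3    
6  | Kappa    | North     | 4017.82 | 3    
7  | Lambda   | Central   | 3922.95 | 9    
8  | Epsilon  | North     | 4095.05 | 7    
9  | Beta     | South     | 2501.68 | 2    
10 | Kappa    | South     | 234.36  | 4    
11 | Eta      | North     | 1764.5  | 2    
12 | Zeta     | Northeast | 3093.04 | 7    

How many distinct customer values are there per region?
SELECT region, COUNT(DISTINCT customer)
FROM orders
GROUP BY region

Result:
  Central: 1 distinct
  Midwest: 1 distinct
  North: 3 distinct
  Northeast: 1 distinct
  South: 3 distinct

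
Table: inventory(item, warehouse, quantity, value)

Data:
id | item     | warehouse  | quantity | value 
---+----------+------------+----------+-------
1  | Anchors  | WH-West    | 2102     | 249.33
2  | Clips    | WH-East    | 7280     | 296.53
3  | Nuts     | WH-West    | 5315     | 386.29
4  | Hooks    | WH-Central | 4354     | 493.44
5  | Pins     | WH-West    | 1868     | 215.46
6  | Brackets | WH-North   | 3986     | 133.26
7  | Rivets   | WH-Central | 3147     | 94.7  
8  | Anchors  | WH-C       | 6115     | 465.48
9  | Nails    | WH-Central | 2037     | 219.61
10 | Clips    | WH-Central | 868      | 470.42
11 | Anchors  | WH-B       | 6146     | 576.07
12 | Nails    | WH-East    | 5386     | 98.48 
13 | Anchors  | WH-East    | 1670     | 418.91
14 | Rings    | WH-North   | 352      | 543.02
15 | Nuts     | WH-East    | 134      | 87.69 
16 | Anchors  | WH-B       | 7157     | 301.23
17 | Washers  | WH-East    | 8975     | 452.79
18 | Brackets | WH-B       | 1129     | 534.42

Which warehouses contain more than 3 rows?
SELECT warehouse, COUNT(*) as cnt
FROM inventory
GROUP BY warehouse
HAVING COUNT(*) > 3

Result:
  WH-Central: 4
  WH-East: 5

Note: HAVING filters groups after aggregation, WHERE filters rows before.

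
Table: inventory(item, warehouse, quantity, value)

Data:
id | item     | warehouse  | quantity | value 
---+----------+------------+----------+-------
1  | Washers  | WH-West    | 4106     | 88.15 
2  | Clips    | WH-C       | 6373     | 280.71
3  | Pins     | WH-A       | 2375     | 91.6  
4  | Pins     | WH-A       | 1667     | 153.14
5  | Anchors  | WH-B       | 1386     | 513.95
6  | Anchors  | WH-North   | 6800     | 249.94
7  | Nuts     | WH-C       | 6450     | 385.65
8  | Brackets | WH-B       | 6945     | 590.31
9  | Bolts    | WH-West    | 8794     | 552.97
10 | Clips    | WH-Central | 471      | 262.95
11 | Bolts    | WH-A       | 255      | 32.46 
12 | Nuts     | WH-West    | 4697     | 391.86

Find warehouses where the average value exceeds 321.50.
SELECT warehouse, AVG(value)
FROM inventory
GROUP BY warehouse
HAVING AVG(value) > 321.50

Result:
  WH-B: avg=552.13
  WH-C: avg=333.18
  WH-West: avg=344.33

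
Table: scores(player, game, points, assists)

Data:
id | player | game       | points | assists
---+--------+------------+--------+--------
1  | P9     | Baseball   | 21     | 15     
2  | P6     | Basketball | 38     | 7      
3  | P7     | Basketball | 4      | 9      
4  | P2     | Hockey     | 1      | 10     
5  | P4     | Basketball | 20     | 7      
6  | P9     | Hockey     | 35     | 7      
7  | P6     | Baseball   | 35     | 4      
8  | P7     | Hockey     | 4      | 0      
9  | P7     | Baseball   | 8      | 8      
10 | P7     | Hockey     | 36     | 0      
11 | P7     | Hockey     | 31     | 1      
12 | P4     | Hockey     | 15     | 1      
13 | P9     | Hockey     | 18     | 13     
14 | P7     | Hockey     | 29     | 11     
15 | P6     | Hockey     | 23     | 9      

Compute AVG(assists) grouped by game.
SELECT game, AVG(assists) as result
FROM scores
GROUP BY game

Result:
  Baseball: 9.00
  Basketball: 7.67
  Hockey: 5.78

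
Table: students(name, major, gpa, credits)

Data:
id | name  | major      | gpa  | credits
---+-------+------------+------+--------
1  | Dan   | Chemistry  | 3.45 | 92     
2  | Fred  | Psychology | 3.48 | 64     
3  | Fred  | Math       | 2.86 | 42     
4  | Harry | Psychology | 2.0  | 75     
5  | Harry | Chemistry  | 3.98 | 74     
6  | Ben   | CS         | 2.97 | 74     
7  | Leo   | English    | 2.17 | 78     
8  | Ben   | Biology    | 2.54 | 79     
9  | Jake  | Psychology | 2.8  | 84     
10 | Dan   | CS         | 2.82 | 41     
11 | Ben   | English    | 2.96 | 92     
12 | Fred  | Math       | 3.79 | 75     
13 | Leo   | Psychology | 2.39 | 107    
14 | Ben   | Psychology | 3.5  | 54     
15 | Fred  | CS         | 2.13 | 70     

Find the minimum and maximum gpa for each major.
SELECT major, MIN(gpa), MAX(gpa)
FROM students
GROUP BY major

Result:
  Biology: min=2.54, max=2.54
  CS: min=2.13, max=2.97
  Chemistry: min=3.45, max=3.98
  English: min=2.17, max=2.96
  Math: min=2.86, max=3.79
  Psychology: min=2.00, max=3.50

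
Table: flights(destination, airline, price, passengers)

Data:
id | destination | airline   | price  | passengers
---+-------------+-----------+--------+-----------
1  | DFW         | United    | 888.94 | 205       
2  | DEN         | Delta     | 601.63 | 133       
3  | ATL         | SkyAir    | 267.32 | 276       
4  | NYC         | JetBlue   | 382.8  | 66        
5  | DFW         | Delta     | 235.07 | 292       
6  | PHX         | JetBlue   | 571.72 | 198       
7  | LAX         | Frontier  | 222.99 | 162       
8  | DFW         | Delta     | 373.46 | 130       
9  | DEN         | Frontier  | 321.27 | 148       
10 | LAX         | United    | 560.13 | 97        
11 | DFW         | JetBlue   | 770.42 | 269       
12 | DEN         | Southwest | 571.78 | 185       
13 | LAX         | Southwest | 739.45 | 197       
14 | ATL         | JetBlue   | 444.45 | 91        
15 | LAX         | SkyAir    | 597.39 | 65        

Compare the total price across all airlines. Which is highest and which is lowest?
SELECT airline, SUM(price)
FROM flights
GROUP BY airline
ORDER BY SUM(price)

All groups:
  Frontier: 544.26
  SkyAir: 864.71
  Delta: 1210.16
  Southwest: 1311.23
  United: 1449.07
  JetBlue: 2169.39

Highest: JetBlue (2169.39)
Lowest: Frontier (544.26)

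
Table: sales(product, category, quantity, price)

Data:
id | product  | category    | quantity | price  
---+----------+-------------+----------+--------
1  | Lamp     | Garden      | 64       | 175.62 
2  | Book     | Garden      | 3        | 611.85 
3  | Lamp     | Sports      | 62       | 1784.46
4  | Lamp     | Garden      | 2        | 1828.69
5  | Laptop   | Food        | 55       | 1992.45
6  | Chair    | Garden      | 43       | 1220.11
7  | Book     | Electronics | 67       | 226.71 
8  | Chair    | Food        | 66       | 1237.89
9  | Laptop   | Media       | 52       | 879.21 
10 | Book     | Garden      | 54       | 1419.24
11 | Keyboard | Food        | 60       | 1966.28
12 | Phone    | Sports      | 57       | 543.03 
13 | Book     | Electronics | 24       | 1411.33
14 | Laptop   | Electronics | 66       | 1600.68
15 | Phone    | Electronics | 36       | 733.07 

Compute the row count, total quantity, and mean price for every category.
SELECT category,
       COUNT(*) as cnt,
       SUM(quantity) as total_quantity,
       AVG(price) as avg_price
FROM sales
GROUP BY category

Result:
  Electronics: 4 records, 193 total quantity, 992.95 avg price
  Food: 3 records, 181 total quantity, 1732.21 avg price
  Garden: 5 records, 166 total quantity, 1051.10 avg price
  Media: 1 records, 52 total quantity, 879.21 avg price
  Sports: 2 records, 119 total quantity, 1163.75 avg price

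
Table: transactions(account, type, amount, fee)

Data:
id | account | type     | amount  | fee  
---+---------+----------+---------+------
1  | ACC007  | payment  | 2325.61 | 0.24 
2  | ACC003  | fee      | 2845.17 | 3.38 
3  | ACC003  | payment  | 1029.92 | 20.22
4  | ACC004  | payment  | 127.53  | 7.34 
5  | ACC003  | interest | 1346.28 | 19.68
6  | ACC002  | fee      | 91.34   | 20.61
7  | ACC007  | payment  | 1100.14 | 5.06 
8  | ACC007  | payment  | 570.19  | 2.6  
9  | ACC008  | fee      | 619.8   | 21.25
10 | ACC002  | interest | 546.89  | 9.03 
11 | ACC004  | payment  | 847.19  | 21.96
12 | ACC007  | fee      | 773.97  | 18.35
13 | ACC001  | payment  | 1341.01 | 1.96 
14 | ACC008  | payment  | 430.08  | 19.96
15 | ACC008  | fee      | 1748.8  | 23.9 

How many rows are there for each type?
SELECT type, COUNT(*) as count
FROM transactions
GROUP BY type

Result:
  fee: 5
  interest: 2
  payment: 8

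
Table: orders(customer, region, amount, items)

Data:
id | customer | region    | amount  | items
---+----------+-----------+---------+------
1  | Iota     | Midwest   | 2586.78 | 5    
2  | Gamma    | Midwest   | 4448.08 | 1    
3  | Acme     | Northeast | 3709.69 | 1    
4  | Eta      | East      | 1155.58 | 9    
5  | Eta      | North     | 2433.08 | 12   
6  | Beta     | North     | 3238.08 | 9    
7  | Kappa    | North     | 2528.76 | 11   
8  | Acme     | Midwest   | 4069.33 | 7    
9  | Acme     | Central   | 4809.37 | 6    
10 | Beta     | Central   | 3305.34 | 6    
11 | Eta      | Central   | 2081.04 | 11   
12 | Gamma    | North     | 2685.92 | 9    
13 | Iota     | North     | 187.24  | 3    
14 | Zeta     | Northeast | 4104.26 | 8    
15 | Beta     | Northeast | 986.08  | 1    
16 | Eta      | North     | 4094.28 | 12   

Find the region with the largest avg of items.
SELECT region, AVG(items) as val
FROM orders
GROUP BY region
ORDER BY val DESC
LIMIT 1

Result: North with avg(items) = 9.33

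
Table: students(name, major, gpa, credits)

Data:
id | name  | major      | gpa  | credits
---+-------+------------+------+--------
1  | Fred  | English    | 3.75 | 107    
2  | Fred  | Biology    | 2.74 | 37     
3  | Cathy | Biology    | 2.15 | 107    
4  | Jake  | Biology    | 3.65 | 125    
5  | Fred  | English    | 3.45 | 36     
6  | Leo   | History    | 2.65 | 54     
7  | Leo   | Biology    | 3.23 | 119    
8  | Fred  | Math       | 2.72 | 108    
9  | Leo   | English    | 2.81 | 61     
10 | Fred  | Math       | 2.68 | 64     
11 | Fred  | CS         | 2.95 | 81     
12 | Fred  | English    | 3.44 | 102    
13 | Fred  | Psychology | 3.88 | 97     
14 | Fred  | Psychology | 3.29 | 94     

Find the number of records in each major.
SELECT major, COUNT(*) as count
FROM students
GROUP BY major

Result:
  Biology: 4
  CS: 1
  English: 4
  History: 1
  Math: 2
  Psychology: 2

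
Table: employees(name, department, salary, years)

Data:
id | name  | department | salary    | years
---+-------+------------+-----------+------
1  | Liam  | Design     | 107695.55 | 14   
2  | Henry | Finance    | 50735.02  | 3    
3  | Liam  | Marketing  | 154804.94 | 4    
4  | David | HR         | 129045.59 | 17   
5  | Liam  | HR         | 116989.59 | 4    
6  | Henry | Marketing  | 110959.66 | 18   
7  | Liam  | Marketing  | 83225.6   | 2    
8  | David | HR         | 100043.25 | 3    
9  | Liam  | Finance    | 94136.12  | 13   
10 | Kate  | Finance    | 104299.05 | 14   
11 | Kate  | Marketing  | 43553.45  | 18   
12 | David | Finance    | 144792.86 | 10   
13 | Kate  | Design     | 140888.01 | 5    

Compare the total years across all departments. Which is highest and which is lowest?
SELECT department, SUM(years)
FROM employees
GROUP BY department
ORDER BY SUM(years)

All groups:
  Design: 19
  HR: 24
  Finance: 40
  Marketing: 42

Highest: Marketing (42)
Lowest: Design (19)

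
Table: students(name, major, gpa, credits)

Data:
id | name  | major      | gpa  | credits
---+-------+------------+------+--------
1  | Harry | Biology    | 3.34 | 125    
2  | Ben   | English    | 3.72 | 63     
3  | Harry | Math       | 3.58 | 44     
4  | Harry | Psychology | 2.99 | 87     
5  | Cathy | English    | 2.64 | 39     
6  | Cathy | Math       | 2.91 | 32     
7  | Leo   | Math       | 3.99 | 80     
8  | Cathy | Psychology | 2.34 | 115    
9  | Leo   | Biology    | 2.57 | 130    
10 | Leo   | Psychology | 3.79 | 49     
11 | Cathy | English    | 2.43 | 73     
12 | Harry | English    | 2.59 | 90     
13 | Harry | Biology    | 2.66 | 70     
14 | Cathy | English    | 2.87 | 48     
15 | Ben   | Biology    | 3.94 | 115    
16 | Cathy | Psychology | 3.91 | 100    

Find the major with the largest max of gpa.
SELECT major, MAX(gpa) as val
FROM students
GROUP BY major
ORDER BY val DESC
LIMIT 1

Result: Math with max(gpa) = 3.99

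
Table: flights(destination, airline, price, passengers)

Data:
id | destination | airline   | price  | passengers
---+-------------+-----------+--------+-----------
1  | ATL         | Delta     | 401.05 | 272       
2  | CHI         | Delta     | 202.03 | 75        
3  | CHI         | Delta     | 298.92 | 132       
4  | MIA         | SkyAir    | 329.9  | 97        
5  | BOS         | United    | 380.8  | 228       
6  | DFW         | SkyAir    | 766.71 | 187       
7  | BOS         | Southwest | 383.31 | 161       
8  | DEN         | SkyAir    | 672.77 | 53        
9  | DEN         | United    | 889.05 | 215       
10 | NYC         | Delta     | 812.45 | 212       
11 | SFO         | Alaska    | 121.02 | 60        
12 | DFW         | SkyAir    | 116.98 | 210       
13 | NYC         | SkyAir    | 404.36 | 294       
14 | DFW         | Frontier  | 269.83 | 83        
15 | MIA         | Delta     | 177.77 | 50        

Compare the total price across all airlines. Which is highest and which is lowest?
SELECT airline, SUM(price)
FROM flights
GROUP BY airline
ORDER BY SUM(price)

All groups:
  Alaska: 121.02
  Frontier: 269.83
  Southwest: 383.31
  United: 1269.85
  Delta: 1892.22
  SkyAir: 2290.72

Highest: SkyAir (2290.72)
Lowest: Alaska (121.02)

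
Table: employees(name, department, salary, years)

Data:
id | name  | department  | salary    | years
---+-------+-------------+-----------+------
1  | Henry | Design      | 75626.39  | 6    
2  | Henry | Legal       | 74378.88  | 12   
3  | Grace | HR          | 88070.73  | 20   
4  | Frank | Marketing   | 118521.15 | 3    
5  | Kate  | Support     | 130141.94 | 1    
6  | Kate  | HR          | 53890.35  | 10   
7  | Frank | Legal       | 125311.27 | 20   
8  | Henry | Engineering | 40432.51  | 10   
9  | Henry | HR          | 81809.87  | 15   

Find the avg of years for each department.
SELECT department, AVG(years) as result
FROM employees
GROUP BY department

Result:
  Design: 6.00
  Engineering: 10.00
  HR: 15.00
  Legal: 16.00
  Marketing: 3.00
  Support: 1.00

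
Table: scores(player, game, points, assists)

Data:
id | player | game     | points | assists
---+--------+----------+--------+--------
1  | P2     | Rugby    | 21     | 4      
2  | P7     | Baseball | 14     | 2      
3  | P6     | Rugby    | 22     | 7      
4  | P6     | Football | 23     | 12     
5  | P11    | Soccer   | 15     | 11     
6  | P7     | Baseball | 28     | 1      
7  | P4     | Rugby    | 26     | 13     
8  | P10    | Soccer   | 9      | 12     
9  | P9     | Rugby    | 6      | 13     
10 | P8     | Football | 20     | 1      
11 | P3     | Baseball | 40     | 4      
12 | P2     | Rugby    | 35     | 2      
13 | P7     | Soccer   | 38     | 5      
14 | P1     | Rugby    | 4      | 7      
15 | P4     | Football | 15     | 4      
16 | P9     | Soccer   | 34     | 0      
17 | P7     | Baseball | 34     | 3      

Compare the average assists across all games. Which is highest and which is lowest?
SELECT game, AVG(assists)
FROM scores
GROUP BY game
ORDER BY AVG(assists)

All groups:
  Baseball: 2.50
  Football: 5.67
  Soccer: 7.00
  Rugby: 7.67

Highest: Rugby (7.67)
Lowest: Baseball (2.50)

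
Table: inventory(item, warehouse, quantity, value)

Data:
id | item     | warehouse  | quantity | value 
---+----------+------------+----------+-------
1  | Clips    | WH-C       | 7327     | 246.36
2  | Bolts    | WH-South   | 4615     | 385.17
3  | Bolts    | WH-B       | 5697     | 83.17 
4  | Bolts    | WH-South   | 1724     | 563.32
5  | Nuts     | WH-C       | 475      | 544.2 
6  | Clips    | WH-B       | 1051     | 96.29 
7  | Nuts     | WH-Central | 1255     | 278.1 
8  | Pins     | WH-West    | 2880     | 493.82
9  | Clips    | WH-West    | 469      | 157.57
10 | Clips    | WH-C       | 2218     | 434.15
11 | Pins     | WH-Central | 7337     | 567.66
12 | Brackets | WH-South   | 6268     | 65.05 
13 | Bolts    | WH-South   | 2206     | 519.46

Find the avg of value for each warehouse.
SELECT warehouse, AVG(value) as result
FROM inventory
GROUP BY warehouse

Result:
  WH-B: 89.73
  WH-C: 408.24
  WH-Central: 422.88
  WH-South: 383.25
  WH-West: 325.70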